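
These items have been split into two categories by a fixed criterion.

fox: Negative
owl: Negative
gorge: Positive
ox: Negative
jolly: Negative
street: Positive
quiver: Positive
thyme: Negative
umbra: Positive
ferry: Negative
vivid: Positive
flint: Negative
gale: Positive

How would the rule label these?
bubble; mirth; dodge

Positive, Negative, Positive

The common property of the 'Positive' items is: has ≥ 2 vowels. No 'Negative' item has it.
bubble: 2 vowels — qualifies, so Positive.
mirth: 1 vowel — does not satisfy this, so Negative.
dodge: 2 vowels — qualifies, so Positive.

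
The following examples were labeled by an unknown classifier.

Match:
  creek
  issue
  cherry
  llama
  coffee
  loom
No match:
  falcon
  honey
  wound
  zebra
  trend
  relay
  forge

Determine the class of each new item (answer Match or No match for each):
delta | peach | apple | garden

No match, No match, Match, No match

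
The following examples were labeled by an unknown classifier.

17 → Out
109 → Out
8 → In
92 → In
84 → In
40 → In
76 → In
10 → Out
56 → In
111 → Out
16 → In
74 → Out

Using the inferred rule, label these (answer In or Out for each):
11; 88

The pattern is that an item is 'In' exactly when: multiple of 4.
11: 11 = 4·2 + 3, fails this test → Out. 88: 88 = 4·22, satisfies this → In.

Out, In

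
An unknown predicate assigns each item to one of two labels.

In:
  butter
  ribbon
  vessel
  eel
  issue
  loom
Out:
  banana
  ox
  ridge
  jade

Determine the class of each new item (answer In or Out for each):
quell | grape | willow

In, Out, In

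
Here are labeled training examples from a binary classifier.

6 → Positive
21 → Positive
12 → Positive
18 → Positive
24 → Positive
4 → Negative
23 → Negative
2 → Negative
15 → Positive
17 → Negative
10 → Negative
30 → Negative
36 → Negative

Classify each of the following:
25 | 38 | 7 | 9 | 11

Negative, Negative, Negative, Positive, Negative

Every 'Positive' example satisfies: multiple of 3 AND at most 24. None of the 'Negative' examples do.
25: 25 = 3·8 + 1, 25 > 24 — doesn't qualify, so Negative.
38: 38 = 3·12 + 2, 38 > 24 — doesn't qualify, so Negative.
7: 7 = 3·2 + 1, 7 ≤ 24 — doesn't qualify, so Negative.
9: 9 = 3·3, 9 ≤ 24 — checks out, so Positive.
11: 11 = 3·3 + 2, 11 ≤ 24 — doesn't qualify, so Negative.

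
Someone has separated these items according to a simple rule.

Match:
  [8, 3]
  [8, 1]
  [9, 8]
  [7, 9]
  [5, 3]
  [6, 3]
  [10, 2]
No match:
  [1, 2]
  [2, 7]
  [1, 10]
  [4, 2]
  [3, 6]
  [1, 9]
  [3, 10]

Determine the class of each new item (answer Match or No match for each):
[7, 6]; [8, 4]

Match, Match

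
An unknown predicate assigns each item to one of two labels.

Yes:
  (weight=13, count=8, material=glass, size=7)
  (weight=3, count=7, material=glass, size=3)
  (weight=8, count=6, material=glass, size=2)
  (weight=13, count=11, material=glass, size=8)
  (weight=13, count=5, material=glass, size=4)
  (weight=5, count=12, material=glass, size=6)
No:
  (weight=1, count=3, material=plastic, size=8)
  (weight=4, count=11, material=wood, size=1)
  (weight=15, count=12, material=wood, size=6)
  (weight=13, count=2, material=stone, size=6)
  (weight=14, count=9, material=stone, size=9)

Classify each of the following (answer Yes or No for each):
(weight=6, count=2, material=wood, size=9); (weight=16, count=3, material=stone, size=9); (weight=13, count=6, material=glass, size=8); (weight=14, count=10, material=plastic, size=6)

Looking at the examples, the only property every 'Yes' case has and every 'No' case lacks is: material is glass.
(weight=6, count=2, material=wood, size=9) → material is wood → No. (weight=16, count=3, material=stone, size=9) → material is stone → No. (weight=13, count=6, material=glass, size=8) → material is glass → Yes. (weight=14, count=10, material=plastic, size=6) → material is plastic → No.

No, No, Yes, No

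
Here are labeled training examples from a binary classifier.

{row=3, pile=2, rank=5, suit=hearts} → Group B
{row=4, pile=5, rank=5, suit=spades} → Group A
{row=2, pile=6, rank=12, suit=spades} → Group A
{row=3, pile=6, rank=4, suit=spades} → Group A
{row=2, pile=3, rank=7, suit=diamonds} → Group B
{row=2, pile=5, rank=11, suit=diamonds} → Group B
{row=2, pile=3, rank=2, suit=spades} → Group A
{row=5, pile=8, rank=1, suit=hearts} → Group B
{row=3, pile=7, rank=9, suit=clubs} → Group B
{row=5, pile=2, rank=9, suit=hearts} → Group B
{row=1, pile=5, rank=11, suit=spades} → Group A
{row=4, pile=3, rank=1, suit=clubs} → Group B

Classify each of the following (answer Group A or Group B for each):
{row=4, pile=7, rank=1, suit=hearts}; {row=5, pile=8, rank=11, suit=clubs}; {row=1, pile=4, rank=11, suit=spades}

Group B, Group B, Group A

Rule: suit is spades. This holds for each 'Group A' example and fails for each 'Group B' one.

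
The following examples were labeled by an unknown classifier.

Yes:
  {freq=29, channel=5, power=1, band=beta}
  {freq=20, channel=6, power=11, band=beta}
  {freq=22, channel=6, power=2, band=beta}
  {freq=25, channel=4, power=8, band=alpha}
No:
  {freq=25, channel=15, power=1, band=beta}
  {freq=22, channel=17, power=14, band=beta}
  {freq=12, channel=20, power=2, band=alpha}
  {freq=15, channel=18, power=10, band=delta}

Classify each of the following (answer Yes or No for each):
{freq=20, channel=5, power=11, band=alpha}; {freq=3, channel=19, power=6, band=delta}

Yes, No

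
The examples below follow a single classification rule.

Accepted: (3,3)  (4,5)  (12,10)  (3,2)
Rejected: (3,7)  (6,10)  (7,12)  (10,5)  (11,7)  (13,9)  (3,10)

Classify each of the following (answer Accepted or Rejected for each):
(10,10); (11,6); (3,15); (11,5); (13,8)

The pattern is that an item is 'Accepted' exactly when: |first − second| ≤ 2.
(10,10) → |10−10| = 0 → Accepted.
(11,6) → |11−6| = 5 → Rejected.
(3,15) → |3−15| = 12 → Rejected.
(11,5) → |11−5| = 6 → Rejected.
(13,8) → |13−8| = 5 → Rejected.

Accepted, Rejected, Rejected, Rejected, Rejected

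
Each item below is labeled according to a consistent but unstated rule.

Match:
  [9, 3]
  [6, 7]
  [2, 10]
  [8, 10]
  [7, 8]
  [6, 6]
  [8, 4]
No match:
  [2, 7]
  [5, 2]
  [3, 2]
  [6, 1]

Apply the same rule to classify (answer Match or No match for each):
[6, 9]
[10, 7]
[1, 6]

'Match' ⟺ sum ≥ 12.
[6, 9] — 6+9 = 15, hence Match. [10, 7] — 10+7 = 17, hence Match. [1, 6] — 1+6 = 7, hence No match.

Match, Match, No match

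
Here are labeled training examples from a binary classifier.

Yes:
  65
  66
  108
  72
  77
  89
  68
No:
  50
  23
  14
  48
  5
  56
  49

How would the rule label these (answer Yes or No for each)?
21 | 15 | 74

No, No, Yes

A rule that fits every label: at least 65 — true of each 'Yes' example, false of each 'No' one.
21: No (21 < 65). 15: No (15 < 65). 74: Yes (74 ≥ 65).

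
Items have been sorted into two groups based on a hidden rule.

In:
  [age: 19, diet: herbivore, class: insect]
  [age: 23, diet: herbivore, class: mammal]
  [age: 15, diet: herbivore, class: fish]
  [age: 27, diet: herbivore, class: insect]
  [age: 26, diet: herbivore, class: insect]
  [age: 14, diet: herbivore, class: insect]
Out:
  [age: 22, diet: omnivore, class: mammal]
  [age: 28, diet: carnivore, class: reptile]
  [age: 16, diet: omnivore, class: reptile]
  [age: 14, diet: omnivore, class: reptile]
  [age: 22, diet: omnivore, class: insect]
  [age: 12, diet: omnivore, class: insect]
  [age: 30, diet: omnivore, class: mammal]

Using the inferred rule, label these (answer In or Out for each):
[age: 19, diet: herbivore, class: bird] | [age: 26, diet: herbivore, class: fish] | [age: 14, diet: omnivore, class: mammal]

All 'In' examples share one property — diet is herbivore — and every 'Out' example lacks it.

In, In, Out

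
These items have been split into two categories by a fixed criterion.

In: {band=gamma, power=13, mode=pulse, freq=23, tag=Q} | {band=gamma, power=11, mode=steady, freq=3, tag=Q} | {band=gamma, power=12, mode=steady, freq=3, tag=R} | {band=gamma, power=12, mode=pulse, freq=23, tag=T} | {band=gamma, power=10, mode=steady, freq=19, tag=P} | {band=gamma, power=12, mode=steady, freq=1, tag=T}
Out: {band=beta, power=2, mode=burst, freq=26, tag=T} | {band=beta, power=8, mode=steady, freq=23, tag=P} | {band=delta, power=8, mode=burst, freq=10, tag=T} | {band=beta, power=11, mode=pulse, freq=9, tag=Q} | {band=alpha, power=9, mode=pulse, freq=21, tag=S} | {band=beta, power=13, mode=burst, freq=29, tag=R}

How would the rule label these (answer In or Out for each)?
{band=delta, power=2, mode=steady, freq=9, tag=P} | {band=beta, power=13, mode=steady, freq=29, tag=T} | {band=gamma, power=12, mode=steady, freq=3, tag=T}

A rule that fits every label: band is gamma — true of each 'In' example, false of each 'Out' one.

Out, Out, In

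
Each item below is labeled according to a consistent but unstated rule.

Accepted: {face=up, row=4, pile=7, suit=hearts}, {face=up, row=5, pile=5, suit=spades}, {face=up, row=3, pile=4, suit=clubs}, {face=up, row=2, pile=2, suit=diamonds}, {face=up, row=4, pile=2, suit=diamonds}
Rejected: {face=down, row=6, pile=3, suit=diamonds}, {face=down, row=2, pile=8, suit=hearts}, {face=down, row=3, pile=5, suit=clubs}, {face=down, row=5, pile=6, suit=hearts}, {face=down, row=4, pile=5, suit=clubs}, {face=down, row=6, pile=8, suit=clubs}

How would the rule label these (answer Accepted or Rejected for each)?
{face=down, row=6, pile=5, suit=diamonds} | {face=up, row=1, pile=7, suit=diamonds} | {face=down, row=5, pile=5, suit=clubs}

Rejected, Accepted, Rejected

A rule that fits every label: face is up — true of each 'Accepted' example, false of each 'Rejected' one.
{face=down, row=6, pile=5, suit=diamonds}: face is down — fails the rule, so Rejected. {face=up, row=1, pile=7, suit=diamonds}: face is up — meets the rule, so Accepted. {face=down, row=5, pile=5, suit=clubs}: face is down — fails the rule, so Rejected.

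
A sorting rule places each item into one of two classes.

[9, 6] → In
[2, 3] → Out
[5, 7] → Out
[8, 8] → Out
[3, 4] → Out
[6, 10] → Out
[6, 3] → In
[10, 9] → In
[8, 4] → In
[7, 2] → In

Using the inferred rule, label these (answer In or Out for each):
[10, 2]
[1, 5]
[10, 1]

In, Out, In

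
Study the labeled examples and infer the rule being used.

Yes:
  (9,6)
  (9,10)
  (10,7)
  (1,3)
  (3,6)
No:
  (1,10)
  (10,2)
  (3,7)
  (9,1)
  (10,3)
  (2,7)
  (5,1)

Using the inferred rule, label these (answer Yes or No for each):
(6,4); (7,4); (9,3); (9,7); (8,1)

Yes, Yes, No, Yes, No

'Yes' ⟺ |first − second| ≤ 3.
(6,4): Yes (|6−4| = 2). (7,4): Yes (|7−4| = 3). (9,3): No (|9−3| = 6). (9,7): Yes (|9−7| = 2). (8,1): No (|8−1| = 7).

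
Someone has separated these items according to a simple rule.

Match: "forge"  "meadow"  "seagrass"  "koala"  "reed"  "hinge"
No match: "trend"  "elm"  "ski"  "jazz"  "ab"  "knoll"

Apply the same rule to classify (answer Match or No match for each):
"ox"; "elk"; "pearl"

No match, No match, Match

A rule that fits every label: has ≥ 2 vowels — true of each 'Match' example, false of each 'No match' one.
"ox" → 1 vowel → No match.
"elk" → 1 vowel → No match.
"pearl" → 2 vowels → Match.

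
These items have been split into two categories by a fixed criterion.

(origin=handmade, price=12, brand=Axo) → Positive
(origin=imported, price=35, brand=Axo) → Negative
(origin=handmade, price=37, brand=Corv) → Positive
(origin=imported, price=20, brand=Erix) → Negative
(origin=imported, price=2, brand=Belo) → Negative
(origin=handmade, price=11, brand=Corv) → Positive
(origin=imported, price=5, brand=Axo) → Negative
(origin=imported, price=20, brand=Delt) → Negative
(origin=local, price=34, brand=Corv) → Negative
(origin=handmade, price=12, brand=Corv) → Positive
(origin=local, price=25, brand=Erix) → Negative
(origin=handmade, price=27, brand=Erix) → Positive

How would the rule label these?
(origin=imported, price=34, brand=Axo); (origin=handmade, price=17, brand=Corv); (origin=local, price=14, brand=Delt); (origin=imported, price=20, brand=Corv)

Negative, Positive, Negative, Negative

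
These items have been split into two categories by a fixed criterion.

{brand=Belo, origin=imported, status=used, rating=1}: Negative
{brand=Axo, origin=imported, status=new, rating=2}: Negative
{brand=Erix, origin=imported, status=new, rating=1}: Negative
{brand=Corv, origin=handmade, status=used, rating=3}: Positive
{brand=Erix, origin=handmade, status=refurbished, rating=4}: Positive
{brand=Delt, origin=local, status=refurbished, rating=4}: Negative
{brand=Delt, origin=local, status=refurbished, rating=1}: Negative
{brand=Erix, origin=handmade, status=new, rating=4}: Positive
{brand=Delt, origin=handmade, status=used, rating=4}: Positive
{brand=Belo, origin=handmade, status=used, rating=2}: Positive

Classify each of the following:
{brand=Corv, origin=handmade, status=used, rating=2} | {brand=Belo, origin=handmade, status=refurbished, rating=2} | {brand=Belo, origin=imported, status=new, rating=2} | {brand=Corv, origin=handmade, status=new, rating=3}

The simplest hypothesis consistent with all the labels is: origin is handmade.
{brand=Corv, origin=handmade, status=used, rating=2}: origin is handmade — meets the rule, so Positive. {brand=Belo, origin=handmade, status=refurbished, rating=2}: origin is handmade — meets the rule, so Positive. {brand=Belo, origin=imported, status=new, rating=2}: origin is imported — doesn't match, so Negative. {brand=Corv, origin=handmade, status=new, rating=3}: origin is handmade — meets the rule, so Positive.

Positive, Positive, Negative, Positive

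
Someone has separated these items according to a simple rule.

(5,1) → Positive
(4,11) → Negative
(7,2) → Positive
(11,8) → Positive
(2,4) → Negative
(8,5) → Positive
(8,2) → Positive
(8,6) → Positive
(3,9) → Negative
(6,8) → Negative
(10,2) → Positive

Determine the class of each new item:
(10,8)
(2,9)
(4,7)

Positive, Negative, Negative

Every 'Positive' example satisfies: first > second. None of the 'Negative' examples do.
(10,8): 10 > 8 — qualifies, so Positive.
(2,9): 2 < 9 — does not fit, so Negative.
(4,7): 4 < 7 — does not fit, so Negative.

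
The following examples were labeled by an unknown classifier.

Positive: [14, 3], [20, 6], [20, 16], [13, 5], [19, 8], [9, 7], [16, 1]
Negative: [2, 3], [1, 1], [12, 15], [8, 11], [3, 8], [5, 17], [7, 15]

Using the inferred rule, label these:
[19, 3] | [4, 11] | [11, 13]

A rule that fits every label: first > second — true of each 'Positive' example, false of each 'Negative' one.
Positive: [19, 3], since 19 > 3. Negative: [4, 11], since 4 < 11. Negative: [11, 13], since 11 < 13.

Positive, Negative, Negative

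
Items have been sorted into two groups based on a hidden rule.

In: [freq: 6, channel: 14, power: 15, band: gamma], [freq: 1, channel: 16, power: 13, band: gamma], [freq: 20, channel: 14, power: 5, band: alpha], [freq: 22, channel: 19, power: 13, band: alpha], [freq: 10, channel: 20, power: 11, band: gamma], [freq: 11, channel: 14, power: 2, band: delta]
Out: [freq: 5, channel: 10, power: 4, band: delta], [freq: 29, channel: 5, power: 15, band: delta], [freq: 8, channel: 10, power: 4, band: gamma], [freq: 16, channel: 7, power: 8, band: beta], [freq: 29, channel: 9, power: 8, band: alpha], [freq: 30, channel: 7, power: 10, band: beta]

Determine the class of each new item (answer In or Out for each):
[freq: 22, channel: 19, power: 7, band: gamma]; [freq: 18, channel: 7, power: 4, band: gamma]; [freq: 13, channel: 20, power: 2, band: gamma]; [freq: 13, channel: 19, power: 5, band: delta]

In, Out, In, In

The rule appears to be: channel ≥ 14.
[freq: 22, channel: 19, power: 7, band: gamma] — channel = 19, hence In. [freq: 18, channel: 7, power: 4, band: gamma] — channel = 7, hence Out. [freq: 13, channel: 20, power: 2, band: gamma] — channel = 20, hence In. [freq: 13, channel: 19, power: 5, band: delta] — channel = 19, hence In.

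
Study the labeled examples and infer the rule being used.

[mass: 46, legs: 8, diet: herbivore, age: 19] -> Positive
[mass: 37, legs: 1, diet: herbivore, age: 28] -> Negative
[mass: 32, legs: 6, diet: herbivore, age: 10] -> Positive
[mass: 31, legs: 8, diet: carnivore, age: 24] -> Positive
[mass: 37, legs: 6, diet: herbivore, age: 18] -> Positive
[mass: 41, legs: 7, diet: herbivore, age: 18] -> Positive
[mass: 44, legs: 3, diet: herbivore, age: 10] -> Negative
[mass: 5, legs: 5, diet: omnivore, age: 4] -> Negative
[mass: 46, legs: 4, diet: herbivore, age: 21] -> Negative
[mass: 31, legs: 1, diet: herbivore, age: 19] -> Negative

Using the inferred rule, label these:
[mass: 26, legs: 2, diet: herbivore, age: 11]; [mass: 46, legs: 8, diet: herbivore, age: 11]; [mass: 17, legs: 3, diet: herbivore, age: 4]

Negative, Positive, Negative

One predicate separates the groups cleanly: legs ≥ 6.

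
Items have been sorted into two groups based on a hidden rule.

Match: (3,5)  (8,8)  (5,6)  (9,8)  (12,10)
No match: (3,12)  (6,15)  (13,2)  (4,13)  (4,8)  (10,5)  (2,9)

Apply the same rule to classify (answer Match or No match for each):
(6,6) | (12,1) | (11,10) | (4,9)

The pattern is that an item is 'Match' exactly when: |first − second| ≤ 2.
(6,6): Match (|6−6| = 0).
(12,1): No match (|12−1| = 11).
(11,10): Match (|11−10| = 1).
(4,9): No match (|4−9| = 5).

Match, No match, Match, No match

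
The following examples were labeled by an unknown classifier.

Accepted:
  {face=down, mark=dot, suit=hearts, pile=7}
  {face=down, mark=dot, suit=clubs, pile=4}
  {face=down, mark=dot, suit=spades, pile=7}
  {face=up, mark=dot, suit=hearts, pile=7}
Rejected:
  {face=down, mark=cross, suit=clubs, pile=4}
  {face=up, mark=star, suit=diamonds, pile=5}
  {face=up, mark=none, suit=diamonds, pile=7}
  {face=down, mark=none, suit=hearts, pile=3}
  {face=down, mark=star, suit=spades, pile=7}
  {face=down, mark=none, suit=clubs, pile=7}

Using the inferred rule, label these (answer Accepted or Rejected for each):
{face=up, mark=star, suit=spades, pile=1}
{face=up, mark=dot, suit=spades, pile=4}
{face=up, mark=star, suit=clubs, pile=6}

Rule: mark is dot. This holds for each 'Accepted' example and fails for each 'Rejected' one.
{face=up, mark=star, suit=spades, pile=1}: mark is star — lacks this property, so Rejected. {face=up, mark=dot, suit=spades, pile=4}: mark is dot — qualifies, so Accepted. {face=up, mark=star, suit=clubs, pile=6}: mark is star — lacks this property, so Rejected.

Rejected, Accepted, Rejected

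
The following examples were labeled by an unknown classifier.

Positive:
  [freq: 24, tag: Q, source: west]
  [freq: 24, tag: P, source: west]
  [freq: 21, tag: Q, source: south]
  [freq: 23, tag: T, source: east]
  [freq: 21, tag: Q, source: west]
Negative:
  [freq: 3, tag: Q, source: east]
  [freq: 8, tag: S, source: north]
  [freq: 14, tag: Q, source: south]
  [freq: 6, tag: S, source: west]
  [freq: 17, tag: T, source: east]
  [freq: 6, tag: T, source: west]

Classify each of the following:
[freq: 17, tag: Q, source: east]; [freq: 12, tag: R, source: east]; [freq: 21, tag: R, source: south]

Rule: freq ≥ 21. This holds for each 'Positive' example and fails for each 'Negative' one.
[freq: 17, tag: Q, source: east]: freq = 17 — fails the rule, so Negative.
[freq: 12, tag: R, source: east]: freq = 12 — fails the rule, so Negative.
[freq: 21, tag: R, source: south]: freq = 21 — qualifies, so Positive.

Negative, Negative, Positive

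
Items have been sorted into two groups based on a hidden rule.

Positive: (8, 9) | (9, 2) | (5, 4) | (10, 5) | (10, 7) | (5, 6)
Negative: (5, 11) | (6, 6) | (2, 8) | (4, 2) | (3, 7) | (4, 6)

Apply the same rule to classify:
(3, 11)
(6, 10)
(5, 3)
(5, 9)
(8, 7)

Negative, Negative, Negative, Negative, Positive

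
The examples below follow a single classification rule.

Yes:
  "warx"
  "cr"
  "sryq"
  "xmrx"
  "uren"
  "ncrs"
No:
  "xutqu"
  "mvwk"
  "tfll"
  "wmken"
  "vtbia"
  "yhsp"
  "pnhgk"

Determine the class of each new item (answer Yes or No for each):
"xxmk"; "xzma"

A rule that fits every label: contains 'r' — true of each 'Yes' example, false of each 'No' one.

No, No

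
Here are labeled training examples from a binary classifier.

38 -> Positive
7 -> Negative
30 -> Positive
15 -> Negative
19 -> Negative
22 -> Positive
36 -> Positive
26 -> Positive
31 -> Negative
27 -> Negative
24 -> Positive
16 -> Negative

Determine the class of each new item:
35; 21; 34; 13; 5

Negative, Negative, Positive, Negative, Negative

Every 'Positive' example satisfies: even AND at least 19. None of the 'Negative' examples do.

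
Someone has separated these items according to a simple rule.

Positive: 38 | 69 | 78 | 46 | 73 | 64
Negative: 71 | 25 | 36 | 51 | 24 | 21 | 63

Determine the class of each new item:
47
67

Positive, Positive

The pattern is that an item is 'Positive' exactly when: digit sum ≥ 10.
47: Positive (digit sum 4+7 = 11). 67: Positive (digit sum 6+7 = 13).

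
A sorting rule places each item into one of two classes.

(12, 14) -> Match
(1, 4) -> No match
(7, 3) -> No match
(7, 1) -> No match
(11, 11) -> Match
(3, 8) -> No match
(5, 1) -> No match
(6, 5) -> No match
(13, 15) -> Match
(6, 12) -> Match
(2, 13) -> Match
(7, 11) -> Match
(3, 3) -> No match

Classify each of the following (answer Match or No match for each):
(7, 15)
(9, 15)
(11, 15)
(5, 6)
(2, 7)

Match, Match, Match, No match, No match

The common property of the 'Match' items is: sum ≥ 15. No 'No match' item has it.
(7, 15) — 7+15 = 22, hence Match.
(9, 15) — 9+15 = 24, hence Match.
(11, 15) — 11+15 = 26, hence Match.
(5, 6) — 5+6 = 11, hence No match.
(2, 7) — 2+7 = 9, hence No match.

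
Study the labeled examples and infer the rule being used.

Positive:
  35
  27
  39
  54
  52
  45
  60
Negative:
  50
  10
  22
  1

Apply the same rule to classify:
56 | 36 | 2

The rule appears to be: digit sum ≥ 6.
56: digit sum 5+6 = 11 — matches, so Positive.
36: digit sum 3+6 = 9 — matches, so Positive.
2: digit sum 2 — fails the rule, so Negative.

Positive, Positive, Negative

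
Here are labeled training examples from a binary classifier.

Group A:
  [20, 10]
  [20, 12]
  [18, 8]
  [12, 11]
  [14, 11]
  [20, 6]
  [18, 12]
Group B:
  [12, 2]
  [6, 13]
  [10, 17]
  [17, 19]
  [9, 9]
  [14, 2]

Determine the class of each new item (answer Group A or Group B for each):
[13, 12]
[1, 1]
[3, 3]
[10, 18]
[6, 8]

Group A, Group B, Group B, Group B, Group B

'Group A' ⟺ first > second AND sum ≥ 18.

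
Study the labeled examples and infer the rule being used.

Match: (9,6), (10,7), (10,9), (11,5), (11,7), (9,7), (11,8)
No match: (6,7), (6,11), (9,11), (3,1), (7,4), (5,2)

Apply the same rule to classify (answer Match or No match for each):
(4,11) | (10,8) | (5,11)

No match, Match, No match

Rule: first > second AND sum ≥ 13. This holds for each 'Match' example and fails for each 'No match' one.
(4,11) — 4 < 11, 4+11 = 15, hence No match. (10,8) — 10 > 8, 10+8 = 18, hence Match. (5,11) — 5 < 11, 5+11 = 16, hence No match.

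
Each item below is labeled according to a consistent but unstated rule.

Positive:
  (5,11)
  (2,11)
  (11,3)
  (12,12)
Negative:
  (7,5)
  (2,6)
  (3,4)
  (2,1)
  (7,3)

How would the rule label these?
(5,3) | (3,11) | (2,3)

Negative, Positive, Negative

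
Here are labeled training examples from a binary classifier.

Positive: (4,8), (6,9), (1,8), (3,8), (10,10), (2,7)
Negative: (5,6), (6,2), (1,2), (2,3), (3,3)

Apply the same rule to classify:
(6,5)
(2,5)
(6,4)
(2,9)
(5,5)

Negative, Negative, Negative, Positive, Negative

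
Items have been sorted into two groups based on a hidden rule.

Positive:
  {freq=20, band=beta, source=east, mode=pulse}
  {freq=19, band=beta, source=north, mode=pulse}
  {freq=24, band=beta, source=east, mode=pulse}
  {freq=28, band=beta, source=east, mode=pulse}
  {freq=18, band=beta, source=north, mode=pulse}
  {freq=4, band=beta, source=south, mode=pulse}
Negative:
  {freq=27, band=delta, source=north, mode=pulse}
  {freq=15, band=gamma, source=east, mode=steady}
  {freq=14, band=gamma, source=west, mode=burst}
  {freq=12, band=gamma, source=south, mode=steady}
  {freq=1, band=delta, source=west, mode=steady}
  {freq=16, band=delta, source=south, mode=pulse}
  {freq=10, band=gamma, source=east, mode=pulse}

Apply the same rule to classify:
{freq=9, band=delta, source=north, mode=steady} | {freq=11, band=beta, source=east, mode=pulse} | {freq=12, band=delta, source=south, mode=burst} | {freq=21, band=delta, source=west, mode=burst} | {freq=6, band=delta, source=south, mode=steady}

Negative, Positive, Negative, Negative, Negative

Every 'Positive' example satisfies: band is beta. None of the 'Negative' examples do.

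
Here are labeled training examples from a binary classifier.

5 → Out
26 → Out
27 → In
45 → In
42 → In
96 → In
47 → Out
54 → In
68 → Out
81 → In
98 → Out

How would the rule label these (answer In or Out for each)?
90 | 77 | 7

In, Out, Out

Rule: multiple of 3. This holds for each 'In' example and fails for each 'Out' one.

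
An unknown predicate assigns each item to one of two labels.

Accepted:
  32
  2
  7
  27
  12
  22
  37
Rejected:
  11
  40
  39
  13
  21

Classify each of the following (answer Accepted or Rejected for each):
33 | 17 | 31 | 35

Rejected, Accepted, Rejected, Rejected

Rule: ≡ 2 (mod 5). This holds for each 'Accepted' example and fails for each 'Rejected' one.
33 → 33 mod 5 = 3 → Rejected.
17 → 17 mod 5 = 2 → Accepted.
31 → 31 mod 5 = 1 → Rejected.
35 → 35 mod 5 = 0 → Rejected.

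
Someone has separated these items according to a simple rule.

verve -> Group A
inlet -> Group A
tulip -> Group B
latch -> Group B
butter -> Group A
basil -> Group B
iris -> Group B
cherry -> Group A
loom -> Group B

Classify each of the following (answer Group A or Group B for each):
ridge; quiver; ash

Group A, Group A, Group B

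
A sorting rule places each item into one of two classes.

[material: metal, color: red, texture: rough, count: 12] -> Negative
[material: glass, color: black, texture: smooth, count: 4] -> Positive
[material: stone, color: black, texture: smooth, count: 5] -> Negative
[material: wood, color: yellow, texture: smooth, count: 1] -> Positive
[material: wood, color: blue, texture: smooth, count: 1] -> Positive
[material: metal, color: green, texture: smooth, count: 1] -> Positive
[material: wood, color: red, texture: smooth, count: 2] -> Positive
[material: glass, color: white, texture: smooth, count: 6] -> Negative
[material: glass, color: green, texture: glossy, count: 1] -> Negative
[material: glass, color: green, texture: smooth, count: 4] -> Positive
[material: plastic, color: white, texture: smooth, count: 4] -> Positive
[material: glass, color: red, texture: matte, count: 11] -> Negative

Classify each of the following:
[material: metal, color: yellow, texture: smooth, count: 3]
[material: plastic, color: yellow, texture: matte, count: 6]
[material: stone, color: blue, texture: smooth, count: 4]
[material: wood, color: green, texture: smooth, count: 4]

Rule: texture is smooth AND count ≤ 4. This holds for each 'Positive' example and fails for each 'Negative' one.
[material: metal, color: yellow, texture: smooth, count: 3]: texture is smooth, count = 3 — fits, so Positive. [material: plastic, color: yellow, texture: matte, count: 6]: texture is matte, count = 6 — fails the rule, so Negative. [material: stone, color: blue, texture: smooth, count: 4]: texture is smooth, count = 4 — fits, so Positive. [material: wood, color: green, texture: smooth, count: 4]: texture is smooth, count = 4 — fits, so Positive.

Positive, Negative, Positive, Positive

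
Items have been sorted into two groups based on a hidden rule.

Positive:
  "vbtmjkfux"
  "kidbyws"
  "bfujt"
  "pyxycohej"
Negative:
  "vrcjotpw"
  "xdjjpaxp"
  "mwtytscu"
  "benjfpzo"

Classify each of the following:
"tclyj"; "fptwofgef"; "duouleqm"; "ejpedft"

Positive, Positive, Negative, Positive

Looking at the examples, the only property every 'Positive' case has and every 'Negative' case lacks is: odd length.
"tclyj" → length 5 → Positive. "fptwofgef" → length 9 → Positive. "duouleqm" → length 8 → Negative. "ejpedft" → length 7 → Positive.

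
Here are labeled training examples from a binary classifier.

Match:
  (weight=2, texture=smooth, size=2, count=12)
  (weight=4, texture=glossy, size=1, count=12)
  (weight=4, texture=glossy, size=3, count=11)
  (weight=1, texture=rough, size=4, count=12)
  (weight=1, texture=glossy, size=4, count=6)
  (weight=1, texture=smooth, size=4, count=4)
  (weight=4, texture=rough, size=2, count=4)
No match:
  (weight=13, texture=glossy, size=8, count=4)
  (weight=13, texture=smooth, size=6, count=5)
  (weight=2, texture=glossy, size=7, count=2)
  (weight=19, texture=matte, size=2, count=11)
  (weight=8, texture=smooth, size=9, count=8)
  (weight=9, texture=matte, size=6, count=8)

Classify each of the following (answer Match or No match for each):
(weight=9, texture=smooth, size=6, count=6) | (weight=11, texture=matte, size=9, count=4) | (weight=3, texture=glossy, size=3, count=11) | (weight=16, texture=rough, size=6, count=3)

No match, No match, Match, No match

The simplest hypothesis consistent with all the labels is: size ≤ 4 AND weight ≤ 4.
(weight=9, texture=smooth, size=6, count=6): size = 6, weight = 9, lacks this property → No match.
(weight=11, texture=matte, size=9, count=4): size = 9, weight = 11, lacks this property → No match.
(weight=3, texture=glossy, size=3, count=11): size = 3, weight = 3, has this property → Match.
(weight=16, texture=rough, size=6, count=3): size = 6, weight = 16, lacks this property → No match.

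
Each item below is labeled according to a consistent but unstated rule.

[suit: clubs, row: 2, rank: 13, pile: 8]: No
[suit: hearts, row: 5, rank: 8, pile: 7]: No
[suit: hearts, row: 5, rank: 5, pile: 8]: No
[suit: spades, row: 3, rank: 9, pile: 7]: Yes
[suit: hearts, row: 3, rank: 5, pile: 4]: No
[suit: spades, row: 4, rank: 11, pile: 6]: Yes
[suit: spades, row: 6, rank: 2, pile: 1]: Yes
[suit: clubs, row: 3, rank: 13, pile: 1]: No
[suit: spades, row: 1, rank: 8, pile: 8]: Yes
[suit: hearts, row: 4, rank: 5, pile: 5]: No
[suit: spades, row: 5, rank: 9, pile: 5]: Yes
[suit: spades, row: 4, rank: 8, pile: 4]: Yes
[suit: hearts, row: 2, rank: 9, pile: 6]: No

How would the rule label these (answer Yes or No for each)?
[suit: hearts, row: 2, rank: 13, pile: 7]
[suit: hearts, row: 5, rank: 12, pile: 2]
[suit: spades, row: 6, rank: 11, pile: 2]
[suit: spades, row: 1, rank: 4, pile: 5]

Looking at the examples, the only property every 'Yes' case has and every 'No' case lacks is: suit is spades.
[suit: hearts, row: 2, rank: 13, pile: 7]: suit is hearts, lacks this property → No. [suit: hearts, row: 5, rank: 12, pile: 2]: suit is hearts, lacks this property → No. [suit: spades, row: 6, rank: 11, pile: 2]: suit is spades, meets the rule → Yes. [suit: spades, row: 1, rank: 4, pile: 5]: suit is spades, meets the rule → Yes.

No, No, Yes, Yes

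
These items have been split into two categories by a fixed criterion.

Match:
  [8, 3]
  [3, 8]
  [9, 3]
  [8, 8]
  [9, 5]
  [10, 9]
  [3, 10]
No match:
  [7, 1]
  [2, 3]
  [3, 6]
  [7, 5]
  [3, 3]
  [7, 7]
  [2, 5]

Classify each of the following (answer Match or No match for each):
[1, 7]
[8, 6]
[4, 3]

No match, Match, No match

The common property of the 'Match' items is: max ≥ 8. No 'No match' item has it.
[1, 7] → max 7 → No match. [8, 6] → max 8 → Match. [4, 3] → max 4 → No match.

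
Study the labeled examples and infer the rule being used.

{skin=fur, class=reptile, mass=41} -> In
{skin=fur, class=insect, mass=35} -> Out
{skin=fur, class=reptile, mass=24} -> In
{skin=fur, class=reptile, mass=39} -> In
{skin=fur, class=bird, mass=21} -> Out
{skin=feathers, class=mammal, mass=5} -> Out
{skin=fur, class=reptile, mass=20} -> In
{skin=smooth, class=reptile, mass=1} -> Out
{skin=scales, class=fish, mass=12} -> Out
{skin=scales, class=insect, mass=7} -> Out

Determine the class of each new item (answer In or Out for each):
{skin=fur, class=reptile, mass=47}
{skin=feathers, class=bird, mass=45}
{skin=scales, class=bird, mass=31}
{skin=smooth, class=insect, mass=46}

In, Out, Out, Out

Every 'In' example satisfies: skin is fur AND class is reptile. None of the 'Out' examples do.
{skin=fur, class=reptile, mass=47}: In (skin is fur, class is reptile). {skin=feathers, class=bird, mass=45}: Out (skin is feathers, class is bird). {skin=scales, class=bird, mass=31}: Out (skin is scales, class is bird). {skin=smooth, class=insect, mass=46}: Out (skin is smooth, class is insect).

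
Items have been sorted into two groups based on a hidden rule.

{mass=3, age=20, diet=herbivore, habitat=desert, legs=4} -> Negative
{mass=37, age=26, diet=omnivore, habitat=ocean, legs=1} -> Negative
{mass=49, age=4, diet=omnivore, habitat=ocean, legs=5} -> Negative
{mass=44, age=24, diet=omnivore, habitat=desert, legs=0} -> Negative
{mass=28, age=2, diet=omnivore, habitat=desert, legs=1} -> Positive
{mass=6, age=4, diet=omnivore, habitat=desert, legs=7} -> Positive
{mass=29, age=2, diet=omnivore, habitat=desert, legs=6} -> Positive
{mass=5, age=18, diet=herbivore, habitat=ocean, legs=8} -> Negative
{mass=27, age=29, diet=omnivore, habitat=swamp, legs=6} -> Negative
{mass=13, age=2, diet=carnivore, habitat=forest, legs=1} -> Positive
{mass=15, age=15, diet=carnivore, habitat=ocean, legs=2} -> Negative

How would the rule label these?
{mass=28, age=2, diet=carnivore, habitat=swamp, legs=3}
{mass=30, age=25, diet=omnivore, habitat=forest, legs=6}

The classifier is using: age ≤ 4 AND mass ≤ 29.
{mass=28, age=2, diet=carnivore, habitat=swamp, legs=3} → age = 2, mass = 28 → Positive.
{mass=30, age=25, diet=omnivore, habitat=forest, legs=6} → age = 25, mass = 30 → Negative.

Positive, Negative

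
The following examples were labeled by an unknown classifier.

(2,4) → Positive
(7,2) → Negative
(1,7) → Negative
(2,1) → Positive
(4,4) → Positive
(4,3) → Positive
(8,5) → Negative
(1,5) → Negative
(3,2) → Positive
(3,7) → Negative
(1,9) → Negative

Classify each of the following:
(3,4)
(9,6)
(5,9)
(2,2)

Positive, Negative, Negative, Positive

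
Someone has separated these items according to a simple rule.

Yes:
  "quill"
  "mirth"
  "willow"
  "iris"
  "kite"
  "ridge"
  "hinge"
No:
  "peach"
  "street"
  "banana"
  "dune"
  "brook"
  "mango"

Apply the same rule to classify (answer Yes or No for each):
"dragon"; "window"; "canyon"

No, Yes, No

Checking candidate rules against both groups, what survives is: contains 'i'.
"dragon": No (no 'i').
"window": Yes (has 'i').
"canyon": No (no 'i').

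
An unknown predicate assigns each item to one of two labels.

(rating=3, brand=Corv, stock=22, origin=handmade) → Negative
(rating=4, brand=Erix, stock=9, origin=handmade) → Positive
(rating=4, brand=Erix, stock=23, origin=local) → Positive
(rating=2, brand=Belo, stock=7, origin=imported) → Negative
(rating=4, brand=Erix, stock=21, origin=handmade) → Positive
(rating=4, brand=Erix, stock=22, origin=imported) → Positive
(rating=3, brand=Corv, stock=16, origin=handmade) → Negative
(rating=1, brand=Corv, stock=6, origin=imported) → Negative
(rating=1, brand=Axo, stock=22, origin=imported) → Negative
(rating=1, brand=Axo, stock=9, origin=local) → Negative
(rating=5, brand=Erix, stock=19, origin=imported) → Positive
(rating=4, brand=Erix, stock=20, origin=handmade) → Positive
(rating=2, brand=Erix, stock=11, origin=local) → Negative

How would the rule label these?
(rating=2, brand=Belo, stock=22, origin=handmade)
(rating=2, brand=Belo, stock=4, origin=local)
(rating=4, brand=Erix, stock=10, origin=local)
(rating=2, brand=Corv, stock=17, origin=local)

'Positive' ⟺ rating ≥ 4.
(rating=2, brand=Belo, stock=22, origin=handmade) → rating = 2 → Negative.
(rating=2, brand=Belo, stock=4, origin=local) → rating = 2 → Negative.
(rating=4, brand=Erix, stock=10, origin=local) → rating = 4 → Positive.
(rating=2, brand=Corv, stock=17, origin=local) → rating = 2 → Negative.

Negative, Negative, Positive, Negative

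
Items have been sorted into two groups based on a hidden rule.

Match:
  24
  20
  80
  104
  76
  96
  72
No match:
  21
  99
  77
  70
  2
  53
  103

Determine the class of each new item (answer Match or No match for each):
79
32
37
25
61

The classifier is using: multiple of 4.
79: 79 = 4·19 + 3, fails the rule → No match.
32: 32 = 4·8, checks out → Match.
37: 37 = 4·9 + 1, fails the rule → No match.
25: 25 = 4·6 + 1, fails the rule → No match.
61: 61 = 4·15 + 1, fails the rule → No match.

No match, Match, No match, No match, No match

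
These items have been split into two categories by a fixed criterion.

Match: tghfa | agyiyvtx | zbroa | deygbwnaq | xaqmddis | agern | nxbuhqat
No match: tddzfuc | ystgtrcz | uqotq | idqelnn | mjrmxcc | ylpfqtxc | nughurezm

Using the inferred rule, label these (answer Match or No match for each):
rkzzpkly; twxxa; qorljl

No match, Match, No match

The common property of the 'Match' items is: contains 'a'. No 'No match' item has it.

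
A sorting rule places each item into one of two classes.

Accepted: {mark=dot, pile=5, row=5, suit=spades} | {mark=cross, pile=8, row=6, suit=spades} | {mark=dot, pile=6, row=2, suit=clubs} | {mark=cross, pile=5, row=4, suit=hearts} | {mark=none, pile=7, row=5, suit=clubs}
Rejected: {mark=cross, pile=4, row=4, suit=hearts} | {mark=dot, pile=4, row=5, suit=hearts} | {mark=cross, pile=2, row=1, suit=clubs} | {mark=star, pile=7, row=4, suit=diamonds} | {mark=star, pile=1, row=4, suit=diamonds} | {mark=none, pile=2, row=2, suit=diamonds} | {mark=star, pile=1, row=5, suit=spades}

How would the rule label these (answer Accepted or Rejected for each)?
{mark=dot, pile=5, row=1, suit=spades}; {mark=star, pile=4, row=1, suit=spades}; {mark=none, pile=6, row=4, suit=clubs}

Accepted, Rejected, Accepted

One predicate separates the groups cleanly: mark is not star AND pile ≥ 5.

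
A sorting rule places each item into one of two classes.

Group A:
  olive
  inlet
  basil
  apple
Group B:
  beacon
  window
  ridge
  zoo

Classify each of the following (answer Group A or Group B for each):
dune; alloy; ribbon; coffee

Group B, Group A, Group B, Group B

The rule appears to be: contains 'l'.
dune: no 'l', does not fit → Group B. alloy: has 'l', qualifies → Group A. ribbon: no 'l', does not fit → Group B. coffee: no 'l', does not fit → Group B.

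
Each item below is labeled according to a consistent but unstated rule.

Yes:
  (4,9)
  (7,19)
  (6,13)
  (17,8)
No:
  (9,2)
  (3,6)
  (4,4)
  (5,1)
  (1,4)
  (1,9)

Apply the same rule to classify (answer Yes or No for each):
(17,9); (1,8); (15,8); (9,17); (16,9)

The simplest hypothesis consistent with all the labels is: sum ≥ 13.
Yes: (17,9), since 17+9 = 26.
No: (1,8), since 1+8 = 9.
Yes: (15,8), since 15+8 = 23.
Yes: (9,17), since 9+17 = 26.
Yes: (16,9), since 16+9 = 25.

Yes, No, Yes, Yes, Yes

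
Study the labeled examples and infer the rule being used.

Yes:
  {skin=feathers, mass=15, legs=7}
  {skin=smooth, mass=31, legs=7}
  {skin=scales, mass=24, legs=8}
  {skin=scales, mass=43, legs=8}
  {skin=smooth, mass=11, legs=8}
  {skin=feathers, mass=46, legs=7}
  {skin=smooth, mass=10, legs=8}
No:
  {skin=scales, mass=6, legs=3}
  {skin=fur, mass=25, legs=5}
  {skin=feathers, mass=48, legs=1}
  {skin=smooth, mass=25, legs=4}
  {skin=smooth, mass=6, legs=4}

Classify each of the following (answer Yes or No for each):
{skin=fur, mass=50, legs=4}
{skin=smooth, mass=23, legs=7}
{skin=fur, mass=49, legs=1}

The classifier is using: legs ≥ 7.
{skin=fur, mass=50, legs=4}: legs = 4, fails the rule → No. {skin=smooth, mass=23, legs=7}: legs = 7, matches → Yes. {skin=fur, mass=49, legs=1}: legs = 1, fails the rule → No.

No, Yes, No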